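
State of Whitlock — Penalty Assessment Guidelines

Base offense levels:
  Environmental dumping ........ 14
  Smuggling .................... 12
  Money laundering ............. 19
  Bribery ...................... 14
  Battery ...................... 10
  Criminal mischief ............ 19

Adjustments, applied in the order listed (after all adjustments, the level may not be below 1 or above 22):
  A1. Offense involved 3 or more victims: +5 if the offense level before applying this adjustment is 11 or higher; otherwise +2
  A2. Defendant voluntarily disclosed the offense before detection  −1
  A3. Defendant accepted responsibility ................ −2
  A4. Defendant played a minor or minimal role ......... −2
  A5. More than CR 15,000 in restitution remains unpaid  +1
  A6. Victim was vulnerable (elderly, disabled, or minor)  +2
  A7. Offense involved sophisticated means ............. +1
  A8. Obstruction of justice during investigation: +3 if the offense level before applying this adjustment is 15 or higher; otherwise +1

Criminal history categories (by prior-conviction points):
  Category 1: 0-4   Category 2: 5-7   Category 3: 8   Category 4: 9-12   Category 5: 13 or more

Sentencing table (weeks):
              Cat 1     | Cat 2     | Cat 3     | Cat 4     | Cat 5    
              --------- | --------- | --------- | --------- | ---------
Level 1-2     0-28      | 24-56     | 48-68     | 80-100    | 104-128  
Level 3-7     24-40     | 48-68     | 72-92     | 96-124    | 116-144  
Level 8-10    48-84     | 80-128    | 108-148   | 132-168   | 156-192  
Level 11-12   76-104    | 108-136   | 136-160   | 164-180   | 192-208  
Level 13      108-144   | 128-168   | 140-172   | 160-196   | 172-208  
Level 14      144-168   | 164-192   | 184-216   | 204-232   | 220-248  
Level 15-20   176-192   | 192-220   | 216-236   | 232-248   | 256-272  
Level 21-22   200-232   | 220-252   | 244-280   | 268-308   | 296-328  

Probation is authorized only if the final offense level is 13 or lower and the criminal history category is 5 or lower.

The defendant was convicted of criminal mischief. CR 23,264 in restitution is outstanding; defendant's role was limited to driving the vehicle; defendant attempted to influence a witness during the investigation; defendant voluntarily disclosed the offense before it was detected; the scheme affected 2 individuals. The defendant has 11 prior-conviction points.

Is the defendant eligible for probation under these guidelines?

Base offense level for criminal mischief: 19.
A2 applies: 19 − 1 = 18.
A3 does not apply.
A4 applies: 18 − 2 = 16.
A5 applies: 16 + 1 = 17.
A6 does not apply.
A7 does not apply.
A8 applies (level before this adjustment is 17 ≥ 15, so +3): 17 + 3 = 20.
Final offense level: 20.
Criminal history: 11 prior points → Category 4 (9-12).
Level 20 falls in the 15-20 band.
Grid: Level 15-20 × Category 4 = 232-248 weeks.
Probation check: level 20 > 13 and category 4 ≤ 5 → not eligible.

No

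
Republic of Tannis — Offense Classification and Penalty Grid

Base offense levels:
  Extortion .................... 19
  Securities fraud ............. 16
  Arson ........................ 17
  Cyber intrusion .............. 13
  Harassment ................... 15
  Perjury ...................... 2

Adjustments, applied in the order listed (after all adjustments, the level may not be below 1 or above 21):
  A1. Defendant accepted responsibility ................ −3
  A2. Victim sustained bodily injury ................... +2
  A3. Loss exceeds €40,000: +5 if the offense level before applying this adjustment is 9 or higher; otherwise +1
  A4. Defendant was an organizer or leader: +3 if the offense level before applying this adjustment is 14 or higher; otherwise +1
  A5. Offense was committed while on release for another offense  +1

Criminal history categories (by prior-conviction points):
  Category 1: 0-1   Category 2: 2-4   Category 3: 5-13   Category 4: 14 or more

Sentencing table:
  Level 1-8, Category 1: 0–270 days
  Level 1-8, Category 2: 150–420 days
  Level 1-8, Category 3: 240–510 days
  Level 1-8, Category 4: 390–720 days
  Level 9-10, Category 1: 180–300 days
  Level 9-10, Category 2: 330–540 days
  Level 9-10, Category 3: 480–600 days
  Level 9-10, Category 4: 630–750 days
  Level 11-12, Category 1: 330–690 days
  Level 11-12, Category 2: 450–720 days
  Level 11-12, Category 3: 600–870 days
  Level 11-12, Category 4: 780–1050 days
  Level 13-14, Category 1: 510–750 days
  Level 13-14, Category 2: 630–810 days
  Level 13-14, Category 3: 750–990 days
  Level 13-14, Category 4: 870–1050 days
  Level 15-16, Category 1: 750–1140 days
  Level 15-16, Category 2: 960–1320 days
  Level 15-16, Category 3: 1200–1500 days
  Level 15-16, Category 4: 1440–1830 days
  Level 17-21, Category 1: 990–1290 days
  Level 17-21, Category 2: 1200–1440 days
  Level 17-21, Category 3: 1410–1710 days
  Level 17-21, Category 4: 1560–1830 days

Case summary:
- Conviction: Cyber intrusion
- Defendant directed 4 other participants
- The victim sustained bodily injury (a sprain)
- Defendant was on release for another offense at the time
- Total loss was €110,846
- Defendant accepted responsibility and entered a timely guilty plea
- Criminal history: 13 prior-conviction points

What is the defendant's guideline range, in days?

1410-1710 days

Base offense level for cyber intrusion: 13.
A1 applies: 13 − 3 = 10.
A2 applies: 10 + 2 = 12.
A3 applies (level before this adjustment is 12 ≥ 9, so +5): 12 + 5 = 17.
A4 applies (level before this adjustment is 17 ≥ 14, so +3): 17 + 3 = 20.
A5 applies: 20 + 1 = 21.
Final offense level: 21.
Criminal history: 13 prior points → Category 3 (5-13).
Level 21 falls in the 17-21 band.
Grid: Level 17-21 × Category 3 = 1410-1710 days.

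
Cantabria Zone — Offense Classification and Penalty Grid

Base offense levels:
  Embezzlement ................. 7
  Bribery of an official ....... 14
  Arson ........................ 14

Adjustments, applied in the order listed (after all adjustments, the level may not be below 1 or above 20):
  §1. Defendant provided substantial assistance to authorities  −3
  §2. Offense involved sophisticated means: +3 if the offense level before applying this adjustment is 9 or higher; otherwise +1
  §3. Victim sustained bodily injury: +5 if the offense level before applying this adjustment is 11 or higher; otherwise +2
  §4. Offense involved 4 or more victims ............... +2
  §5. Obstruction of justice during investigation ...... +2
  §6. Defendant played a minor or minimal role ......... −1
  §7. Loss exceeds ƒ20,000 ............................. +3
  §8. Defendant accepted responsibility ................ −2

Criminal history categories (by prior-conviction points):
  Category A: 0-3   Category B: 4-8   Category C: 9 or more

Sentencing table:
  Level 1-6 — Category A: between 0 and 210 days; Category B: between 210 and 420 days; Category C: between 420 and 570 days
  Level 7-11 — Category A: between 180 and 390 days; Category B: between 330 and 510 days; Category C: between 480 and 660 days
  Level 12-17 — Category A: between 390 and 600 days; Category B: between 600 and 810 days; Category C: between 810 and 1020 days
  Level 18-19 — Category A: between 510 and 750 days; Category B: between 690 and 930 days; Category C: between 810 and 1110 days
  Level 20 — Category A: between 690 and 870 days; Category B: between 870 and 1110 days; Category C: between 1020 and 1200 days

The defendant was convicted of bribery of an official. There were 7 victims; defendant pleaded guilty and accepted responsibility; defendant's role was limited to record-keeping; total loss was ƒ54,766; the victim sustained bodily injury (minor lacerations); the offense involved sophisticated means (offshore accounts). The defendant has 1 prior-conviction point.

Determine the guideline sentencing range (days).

690-870 days

Base offense level for bribery of an official: 14.
§2 applies (level before this adjustment is 14 ≥ 9, so +3): 14 + 3 = 17.
§3 applies (level before this adjustment is 17 ≥ 11, so +5): 17 + 5 = 22.
§4 applies: 22 + 2 = 24.
§5 does not apply.
§6 applies: 24 − 1 = 23.
§7 applies: 23 + 3 = 26.
§8 applies: 26 − 2 = 24.
Level 24 exceeds the maximum of 20; capped at 20.
Final offense level: 20.
Criminal history: 1 prior point → Category A (0-3).
Level 20 falls in the 20 band.
Grid: Level 20 × Category A = 690-870 days.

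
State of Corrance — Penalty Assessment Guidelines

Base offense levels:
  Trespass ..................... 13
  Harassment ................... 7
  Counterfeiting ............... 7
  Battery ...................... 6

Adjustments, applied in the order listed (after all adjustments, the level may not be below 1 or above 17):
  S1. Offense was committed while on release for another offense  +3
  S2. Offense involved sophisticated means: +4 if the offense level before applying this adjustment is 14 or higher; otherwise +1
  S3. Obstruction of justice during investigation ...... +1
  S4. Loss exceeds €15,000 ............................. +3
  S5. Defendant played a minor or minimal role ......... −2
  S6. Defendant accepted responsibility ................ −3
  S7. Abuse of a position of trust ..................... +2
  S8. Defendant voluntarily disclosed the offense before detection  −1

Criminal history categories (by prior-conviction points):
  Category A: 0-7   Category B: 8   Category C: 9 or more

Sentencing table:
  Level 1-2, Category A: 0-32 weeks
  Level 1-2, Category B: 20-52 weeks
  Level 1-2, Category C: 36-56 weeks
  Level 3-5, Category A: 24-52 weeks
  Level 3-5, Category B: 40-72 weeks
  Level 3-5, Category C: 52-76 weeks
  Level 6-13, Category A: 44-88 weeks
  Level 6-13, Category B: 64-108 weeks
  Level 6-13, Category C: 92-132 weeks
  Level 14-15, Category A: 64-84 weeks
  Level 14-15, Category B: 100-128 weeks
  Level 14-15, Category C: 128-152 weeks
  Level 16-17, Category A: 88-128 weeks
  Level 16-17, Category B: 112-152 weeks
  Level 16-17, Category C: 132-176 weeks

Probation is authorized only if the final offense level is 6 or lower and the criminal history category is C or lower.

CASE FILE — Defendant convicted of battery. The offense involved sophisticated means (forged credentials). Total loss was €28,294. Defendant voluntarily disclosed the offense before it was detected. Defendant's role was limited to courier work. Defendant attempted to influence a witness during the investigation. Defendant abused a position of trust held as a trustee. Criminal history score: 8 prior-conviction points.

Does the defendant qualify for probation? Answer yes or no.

Base offense level for battery: 6.
S1 does not apply.
S2 applies (level before this adjustment is 6 < 14, so +1): 6 + 1 = 7.
S3 applies: 7 + 1 = 8.
S4 applies: 8 + 3 = 11.
S5 applies: 11 − 2 = 9.
S6 does not apply.
S7 applies: 9 + 2 = 11.
S8 applies: 11 − 1 = 10.
Final offense level: 10.
Criminal history: 8 prior points → Category B (8).
Level 10 falls in the 6-13 band.
Grid: Level 6-13 × Category B = 64-108 weeks.
Probation check: level 10 > 6 and category B ≤ C → not eligible.

No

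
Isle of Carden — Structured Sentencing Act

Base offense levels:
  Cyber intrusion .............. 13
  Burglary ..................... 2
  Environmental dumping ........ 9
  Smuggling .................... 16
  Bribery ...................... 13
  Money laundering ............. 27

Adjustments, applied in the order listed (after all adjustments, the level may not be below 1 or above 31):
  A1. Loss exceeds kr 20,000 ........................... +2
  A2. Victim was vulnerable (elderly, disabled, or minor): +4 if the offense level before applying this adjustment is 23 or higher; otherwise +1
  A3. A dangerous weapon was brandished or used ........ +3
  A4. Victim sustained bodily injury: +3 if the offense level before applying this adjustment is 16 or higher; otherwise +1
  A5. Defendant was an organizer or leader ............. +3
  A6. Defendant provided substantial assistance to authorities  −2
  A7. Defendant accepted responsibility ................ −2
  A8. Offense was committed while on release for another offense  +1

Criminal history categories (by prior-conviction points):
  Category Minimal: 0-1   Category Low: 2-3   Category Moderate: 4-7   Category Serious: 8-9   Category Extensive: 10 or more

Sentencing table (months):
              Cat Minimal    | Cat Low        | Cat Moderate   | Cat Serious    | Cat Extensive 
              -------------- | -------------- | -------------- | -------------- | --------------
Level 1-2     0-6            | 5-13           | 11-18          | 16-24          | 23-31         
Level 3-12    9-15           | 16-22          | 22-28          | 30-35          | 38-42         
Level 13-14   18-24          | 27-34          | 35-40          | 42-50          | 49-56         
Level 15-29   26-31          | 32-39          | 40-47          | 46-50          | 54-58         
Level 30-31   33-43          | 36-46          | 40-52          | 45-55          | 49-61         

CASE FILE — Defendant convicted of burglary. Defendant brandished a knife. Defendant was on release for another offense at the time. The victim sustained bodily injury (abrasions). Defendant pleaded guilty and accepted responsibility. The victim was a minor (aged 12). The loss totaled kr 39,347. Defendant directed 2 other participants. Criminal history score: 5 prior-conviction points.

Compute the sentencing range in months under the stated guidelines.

Base offense level for burglary: 2.
A1 applies: 2 + 2 = 4.
A2 applies (level before this adjustment is 4 < 23, so +1): 4 + 1 = 5.
A3 applies: 5 + 3 = 8.
A4 applies (level before this adjustment is 8 < 16, so +1): 8 + 1 = 9.
A5 applies: 9 + 3 = 12.
A6 does not apply.
A7 applies: 12 − 2 = 10.
A8 applies: 10 + 1 = 11.
Final offense level: 11.
Criminal history: 5 prior points → Category Moderate (4-7).
Level 11 falls in the 3-12 band.
Grid: Level 3-12 × Category Moderate = 22-28 months.

22-28 months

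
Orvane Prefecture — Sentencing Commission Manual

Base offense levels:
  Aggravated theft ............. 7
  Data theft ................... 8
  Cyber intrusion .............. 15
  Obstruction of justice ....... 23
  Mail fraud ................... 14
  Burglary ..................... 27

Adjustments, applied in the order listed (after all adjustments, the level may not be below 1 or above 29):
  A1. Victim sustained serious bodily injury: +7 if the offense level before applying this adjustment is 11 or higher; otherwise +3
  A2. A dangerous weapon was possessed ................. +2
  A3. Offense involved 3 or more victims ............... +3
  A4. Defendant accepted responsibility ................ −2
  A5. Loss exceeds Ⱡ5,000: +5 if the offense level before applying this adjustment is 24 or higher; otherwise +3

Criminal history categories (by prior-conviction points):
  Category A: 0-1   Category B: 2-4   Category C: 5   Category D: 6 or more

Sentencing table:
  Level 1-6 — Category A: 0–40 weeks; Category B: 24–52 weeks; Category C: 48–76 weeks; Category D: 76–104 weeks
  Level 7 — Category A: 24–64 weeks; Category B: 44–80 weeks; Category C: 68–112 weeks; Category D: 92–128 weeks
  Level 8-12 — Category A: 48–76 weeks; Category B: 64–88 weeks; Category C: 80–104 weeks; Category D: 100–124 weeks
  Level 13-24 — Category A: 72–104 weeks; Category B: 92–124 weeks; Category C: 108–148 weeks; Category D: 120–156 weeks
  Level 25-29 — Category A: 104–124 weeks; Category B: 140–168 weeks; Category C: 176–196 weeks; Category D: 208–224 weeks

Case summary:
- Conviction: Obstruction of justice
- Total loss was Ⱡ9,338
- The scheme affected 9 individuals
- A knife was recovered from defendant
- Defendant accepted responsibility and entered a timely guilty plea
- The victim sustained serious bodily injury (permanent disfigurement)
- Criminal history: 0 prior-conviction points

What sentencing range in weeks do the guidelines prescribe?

104-124 weeks

Base offense level for obstruction of justice: 23.
A1 applies (level before this adjustment is 23 ≥ 11, so +7): 23 + 7 = 30.
A2 applies: 30 + 2 = 32.
A3 applies: 32 + 3 = 35.
A4 applies: 35 − 2 = 33.
A5 applies (level before this adjustment is 33 ≥ 24, so +5): 33 + 5 = 38.
Level 38 exceeds the maximum of 29; capped at 29.
Final offense level: 29.
Criminal history: 0 prior points → Category A (0-1).
Level 29 falls in the 25-29 band.
Grid: Level 25-29 × Category A = 104-124 weeks.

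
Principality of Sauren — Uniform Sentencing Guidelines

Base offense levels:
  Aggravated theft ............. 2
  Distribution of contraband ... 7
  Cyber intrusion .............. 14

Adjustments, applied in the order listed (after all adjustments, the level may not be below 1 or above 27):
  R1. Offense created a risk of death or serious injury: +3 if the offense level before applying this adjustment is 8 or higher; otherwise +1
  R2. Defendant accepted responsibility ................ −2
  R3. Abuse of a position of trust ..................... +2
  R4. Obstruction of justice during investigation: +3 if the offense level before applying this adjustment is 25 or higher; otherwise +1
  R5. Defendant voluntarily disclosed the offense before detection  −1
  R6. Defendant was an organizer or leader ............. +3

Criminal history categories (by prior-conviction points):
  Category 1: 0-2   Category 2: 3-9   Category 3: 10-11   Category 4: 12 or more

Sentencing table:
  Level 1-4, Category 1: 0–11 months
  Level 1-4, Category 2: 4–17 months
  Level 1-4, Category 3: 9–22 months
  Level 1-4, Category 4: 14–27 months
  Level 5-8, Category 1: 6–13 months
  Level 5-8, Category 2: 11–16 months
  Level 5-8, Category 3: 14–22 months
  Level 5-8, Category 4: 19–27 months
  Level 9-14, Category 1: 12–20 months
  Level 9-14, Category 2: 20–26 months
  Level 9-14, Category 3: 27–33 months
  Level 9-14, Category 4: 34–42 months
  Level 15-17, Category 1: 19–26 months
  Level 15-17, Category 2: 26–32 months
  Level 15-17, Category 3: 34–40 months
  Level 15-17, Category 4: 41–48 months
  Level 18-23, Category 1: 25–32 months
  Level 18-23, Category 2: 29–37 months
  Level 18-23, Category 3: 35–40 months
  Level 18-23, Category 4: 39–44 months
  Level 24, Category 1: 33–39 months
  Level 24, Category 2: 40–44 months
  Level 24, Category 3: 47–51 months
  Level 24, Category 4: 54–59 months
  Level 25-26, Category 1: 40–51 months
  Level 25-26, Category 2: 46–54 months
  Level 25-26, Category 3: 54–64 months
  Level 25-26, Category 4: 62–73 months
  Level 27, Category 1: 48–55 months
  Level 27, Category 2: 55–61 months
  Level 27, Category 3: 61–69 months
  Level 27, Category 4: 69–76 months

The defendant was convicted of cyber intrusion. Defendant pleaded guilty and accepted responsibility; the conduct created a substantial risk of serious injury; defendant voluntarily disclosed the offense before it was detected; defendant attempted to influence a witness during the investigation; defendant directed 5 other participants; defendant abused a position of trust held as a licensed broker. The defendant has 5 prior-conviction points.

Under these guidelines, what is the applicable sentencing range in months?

29-37 months

Base offense level for cyber intrusion: 14.
R1 applies (level before this adjustment is 14 ≥ 8, so +3): 14 + 3 = 17.
R2 applies: 17 − 2 = 15.
R3 applies: 15 + 2 = 17.
R4 applies (level before this adjustment is 17 < 25, so +1): 17 + 1 = 18.
R5 applies: 18 − 1 = 17.
R6 applies: 17 + 3 = 20.
Final offense level: 20.
Criminal history: 5 prior points → Category 2 (3-9).
Level 20 falls in the 18-23 band.
Grid: Level 18-23 × Category 2 = 29-37 months.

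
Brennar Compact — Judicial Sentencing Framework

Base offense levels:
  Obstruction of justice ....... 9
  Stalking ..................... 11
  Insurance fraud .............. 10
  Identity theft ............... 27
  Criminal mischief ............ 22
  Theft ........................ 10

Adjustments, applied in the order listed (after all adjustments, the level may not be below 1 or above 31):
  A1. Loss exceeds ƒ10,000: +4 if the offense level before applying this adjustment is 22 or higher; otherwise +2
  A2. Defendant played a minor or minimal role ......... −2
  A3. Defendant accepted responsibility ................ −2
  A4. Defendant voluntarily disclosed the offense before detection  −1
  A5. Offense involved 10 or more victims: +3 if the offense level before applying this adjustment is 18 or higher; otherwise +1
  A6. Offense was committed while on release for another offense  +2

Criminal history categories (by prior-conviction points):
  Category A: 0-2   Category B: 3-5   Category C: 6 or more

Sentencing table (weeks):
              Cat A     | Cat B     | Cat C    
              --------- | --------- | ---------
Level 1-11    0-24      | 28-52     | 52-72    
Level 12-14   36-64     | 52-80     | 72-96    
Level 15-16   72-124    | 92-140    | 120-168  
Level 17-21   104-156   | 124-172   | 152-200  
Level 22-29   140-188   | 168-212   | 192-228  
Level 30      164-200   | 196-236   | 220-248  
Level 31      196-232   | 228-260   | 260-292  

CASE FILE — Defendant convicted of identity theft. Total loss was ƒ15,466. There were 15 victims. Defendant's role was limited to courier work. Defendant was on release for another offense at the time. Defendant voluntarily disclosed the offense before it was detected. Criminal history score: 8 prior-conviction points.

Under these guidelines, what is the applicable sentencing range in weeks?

Base offense level for identity theft: 27.
A1 applies (level before this adjustment is 27 ≥ 22, so +4): 27 + 4 = 31.
A2 applies: 31 − 2 = 29.
A3 does not apply.
A4 applies: 29 − 1 = 28.
A5 applies (level before this adjustment is 28 ≥ 18, so +3): 28 + 3 = 31.
A6 applies: 31 + 2 = 33.
Level 33 exceeds the maximum of 31; capped at 31.
Final offense level: 31.
Criminal history: 8 prior points → Category C (6+).
Level 31 falls in the 31 band.
Grid: Level 31 × Category C = 260-292 weeks.

260-292 weeks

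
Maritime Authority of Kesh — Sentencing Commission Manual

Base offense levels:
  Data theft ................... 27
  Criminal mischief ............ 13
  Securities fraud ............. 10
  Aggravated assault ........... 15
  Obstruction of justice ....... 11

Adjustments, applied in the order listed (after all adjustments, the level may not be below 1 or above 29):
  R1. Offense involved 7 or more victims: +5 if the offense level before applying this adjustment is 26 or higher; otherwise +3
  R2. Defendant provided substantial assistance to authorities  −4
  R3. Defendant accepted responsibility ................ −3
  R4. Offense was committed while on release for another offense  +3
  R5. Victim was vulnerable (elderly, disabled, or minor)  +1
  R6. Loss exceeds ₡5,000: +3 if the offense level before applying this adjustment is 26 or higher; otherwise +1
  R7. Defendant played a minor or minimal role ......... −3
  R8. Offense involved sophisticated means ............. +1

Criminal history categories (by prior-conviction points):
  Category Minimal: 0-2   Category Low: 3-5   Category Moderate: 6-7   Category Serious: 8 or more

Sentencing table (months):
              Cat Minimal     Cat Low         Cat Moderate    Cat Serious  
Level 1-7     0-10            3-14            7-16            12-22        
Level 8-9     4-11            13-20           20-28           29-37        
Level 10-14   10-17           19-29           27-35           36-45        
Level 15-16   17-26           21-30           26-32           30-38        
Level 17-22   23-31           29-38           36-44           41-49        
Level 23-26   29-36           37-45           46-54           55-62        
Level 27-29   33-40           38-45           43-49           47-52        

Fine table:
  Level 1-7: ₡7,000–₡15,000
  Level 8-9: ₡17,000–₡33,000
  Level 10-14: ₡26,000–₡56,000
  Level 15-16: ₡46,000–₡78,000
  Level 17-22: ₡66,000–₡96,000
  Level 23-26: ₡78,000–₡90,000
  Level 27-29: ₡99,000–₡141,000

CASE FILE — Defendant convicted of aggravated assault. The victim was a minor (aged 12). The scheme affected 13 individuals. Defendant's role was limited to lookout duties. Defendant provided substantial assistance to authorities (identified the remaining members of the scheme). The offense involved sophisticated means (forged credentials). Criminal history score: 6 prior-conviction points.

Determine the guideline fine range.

₡26,000–₡56,000

Base offense level for aggravated assault: 15.
R1 applies (level before this adjustment is 15 < 26, so +3): 15 + 3 = 18.
R2 applies: 18 − 4 = 14.
R3 does not apply.
R5 applies: 14 + 1 = 15.
R7 applies: 15 − 3 = 12.
R8 applies: 12 + 1 = 13.
Final offense level: 13.
Level 13 falls in the 10-14 band.
Fine table: Level 10-14 → ₡26,000–₡56,000.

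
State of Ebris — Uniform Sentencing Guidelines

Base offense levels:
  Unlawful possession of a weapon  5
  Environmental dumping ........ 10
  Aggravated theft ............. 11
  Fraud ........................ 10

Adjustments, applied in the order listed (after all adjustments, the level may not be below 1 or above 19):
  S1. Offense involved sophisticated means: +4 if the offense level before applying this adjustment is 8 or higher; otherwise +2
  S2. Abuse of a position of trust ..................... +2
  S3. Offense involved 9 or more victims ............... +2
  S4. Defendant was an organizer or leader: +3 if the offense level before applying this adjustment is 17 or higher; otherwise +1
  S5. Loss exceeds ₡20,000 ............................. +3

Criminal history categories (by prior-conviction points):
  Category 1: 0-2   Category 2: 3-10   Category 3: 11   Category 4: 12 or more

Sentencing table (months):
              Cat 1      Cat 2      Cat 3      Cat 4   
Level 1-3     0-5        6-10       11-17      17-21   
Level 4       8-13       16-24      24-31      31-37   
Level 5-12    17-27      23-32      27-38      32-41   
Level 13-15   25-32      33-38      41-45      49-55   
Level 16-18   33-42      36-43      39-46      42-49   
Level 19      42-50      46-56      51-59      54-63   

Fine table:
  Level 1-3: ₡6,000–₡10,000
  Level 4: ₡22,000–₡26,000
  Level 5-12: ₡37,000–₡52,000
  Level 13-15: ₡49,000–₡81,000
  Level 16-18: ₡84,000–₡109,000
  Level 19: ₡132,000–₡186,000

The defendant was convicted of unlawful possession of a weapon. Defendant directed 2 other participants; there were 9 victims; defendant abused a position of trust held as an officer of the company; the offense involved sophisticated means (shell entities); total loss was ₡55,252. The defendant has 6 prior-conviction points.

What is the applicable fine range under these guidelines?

₡49,000–₡81,000

Base offense level for unlawful possession of a weapon: 5.
S1 applies (level before this adjustment is 5 < 8, so +2): 5 + 2 = 7.
S2 applies: 7 + 2 = 9.
S3 applies: 9 + 2 = 11.
S4 applies (level before this adjustment is 11 < 17, so +1): 11 + 1 = 12.
S5 applies: 12 + 3 = 15.
Final offense level: 15.
Level 15 falls in the 13-15 band.
Fine table: Level 13-15 → ₡49,000–₡81,000.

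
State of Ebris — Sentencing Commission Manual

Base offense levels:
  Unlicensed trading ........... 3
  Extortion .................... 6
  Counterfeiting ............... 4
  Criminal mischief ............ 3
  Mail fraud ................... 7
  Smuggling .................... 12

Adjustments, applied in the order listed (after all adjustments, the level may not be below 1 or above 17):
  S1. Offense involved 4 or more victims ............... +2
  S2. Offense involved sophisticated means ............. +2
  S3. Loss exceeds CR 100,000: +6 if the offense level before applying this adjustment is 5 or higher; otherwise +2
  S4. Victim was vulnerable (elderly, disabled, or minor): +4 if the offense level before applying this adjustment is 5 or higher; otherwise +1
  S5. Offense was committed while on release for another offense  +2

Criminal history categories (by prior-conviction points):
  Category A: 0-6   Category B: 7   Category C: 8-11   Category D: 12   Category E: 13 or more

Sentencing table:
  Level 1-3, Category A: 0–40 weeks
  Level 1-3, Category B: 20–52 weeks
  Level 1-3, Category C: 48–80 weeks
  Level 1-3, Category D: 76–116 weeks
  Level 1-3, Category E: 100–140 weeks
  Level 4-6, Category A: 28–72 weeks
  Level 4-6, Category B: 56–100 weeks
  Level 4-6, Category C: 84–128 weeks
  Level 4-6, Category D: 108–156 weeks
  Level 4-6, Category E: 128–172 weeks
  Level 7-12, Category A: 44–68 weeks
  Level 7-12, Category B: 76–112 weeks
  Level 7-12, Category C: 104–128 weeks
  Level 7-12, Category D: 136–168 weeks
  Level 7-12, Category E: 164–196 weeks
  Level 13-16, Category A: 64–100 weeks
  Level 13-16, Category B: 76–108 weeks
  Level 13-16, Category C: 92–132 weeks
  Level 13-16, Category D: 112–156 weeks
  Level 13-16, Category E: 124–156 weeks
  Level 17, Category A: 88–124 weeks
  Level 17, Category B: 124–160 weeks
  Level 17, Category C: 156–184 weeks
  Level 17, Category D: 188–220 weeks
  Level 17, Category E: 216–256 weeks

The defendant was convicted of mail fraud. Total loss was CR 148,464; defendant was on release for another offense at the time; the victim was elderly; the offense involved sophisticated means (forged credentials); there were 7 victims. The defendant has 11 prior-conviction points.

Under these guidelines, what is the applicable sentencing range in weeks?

156-184 weeks

Base offense level for mail fraud: 7.
S1 applies: 7 + 2 = 9.
S2 applies: 9 + 2 = 11.
S3 applies (level before this adjustment is 11 ≥ 5, so +6): 11 + 6 = 17.
S4 applies (level before this adjustment is 17 ≥ 5, so +4): 17 + 4 = 21.
S5 applies: 21 + 2 = 23.
Level 23 exceeds the maximum of 17; capped at 17.
Final offense level: 17.
Criminal history: 11 prior points → Category C (8-11).
Level 17 falls in the 17 band.
Grid: Level 17 × Category C = 156-184 weeks.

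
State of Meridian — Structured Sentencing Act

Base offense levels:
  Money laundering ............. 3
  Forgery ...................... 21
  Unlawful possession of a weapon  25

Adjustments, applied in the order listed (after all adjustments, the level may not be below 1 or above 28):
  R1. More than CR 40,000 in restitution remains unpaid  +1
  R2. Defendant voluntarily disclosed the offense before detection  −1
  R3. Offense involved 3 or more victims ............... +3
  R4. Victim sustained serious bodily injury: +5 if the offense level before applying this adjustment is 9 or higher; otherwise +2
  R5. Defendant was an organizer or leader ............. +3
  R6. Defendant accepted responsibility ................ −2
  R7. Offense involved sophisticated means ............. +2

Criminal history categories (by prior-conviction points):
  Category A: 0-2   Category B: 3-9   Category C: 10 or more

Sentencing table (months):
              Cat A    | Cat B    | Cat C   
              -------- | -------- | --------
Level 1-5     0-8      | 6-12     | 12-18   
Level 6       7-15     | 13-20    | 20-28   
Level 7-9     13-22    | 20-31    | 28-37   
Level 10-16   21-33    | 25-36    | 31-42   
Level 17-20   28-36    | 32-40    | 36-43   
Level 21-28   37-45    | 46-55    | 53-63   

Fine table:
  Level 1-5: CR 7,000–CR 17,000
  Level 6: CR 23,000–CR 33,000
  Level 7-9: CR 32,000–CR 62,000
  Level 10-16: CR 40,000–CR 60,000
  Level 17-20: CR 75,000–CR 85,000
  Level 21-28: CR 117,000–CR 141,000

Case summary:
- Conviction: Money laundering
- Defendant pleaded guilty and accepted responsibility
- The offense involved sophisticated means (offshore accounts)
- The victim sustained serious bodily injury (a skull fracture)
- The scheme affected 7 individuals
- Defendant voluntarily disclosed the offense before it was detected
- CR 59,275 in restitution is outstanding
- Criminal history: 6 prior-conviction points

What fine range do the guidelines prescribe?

Base offense level for money laundering: 3.
R1 applies: 3 + 1 = 4.
R2 applies: 4 − 1 = 3.
R3 applies: 3 + 3 = 6.
R4 applies (level before this adjustment is 6 < 9, so +2): 6 + 2 = 8.
R6 applies: 8 − 2 = 6.
R7 applies: 6 + 2 = 8.
Final offense level: 8.
Level 8 falls in the 7-9 band.
Fine table: Level 7-9 → CR 32,000–CR 62,000.

CR 32,000–CR 62,000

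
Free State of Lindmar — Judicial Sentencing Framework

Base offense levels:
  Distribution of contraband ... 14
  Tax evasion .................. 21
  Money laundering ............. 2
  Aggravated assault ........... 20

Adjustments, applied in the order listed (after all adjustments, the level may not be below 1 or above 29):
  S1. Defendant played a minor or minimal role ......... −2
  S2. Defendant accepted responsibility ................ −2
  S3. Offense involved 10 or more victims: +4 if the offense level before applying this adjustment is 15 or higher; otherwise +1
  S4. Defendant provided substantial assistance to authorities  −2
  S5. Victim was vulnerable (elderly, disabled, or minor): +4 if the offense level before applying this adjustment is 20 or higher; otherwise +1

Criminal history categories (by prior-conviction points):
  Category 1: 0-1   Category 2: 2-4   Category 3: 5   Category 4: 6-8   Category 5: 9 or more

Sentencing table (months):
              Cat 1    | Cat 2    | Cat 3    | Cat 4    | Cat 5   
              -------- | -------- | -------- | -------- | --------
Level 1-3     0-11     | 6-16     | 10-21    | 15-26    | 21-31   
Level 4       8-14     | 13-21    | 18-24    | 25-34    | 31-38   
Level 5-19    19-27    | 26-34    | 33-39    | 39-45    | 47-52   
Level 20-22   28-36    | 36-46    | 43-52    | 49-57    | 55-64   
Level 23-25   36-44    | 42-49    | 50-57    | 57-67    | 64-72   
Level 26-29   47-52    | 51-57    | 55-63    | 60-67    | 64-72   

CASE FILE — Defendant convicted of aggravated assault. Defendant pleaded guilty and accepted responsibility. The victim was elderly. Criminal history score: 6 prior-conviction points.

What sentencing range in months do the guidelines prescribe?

39-45 months

Base offense level for aggravated assault: 20.
S2 applies: 20 − 2 = 18.
S3 does not apply.
S4 does not apply.
S5 applies (level before this adjustment is 18 < 20, so +1): 18 + 1 = 19.
Final offense level: 19.
Criminal history: 6 prior points → Category 4 (6-8).
Level 19 falls in the 5-19 band.
Grid: Level 5-19 × Category 4 = 39-45 months.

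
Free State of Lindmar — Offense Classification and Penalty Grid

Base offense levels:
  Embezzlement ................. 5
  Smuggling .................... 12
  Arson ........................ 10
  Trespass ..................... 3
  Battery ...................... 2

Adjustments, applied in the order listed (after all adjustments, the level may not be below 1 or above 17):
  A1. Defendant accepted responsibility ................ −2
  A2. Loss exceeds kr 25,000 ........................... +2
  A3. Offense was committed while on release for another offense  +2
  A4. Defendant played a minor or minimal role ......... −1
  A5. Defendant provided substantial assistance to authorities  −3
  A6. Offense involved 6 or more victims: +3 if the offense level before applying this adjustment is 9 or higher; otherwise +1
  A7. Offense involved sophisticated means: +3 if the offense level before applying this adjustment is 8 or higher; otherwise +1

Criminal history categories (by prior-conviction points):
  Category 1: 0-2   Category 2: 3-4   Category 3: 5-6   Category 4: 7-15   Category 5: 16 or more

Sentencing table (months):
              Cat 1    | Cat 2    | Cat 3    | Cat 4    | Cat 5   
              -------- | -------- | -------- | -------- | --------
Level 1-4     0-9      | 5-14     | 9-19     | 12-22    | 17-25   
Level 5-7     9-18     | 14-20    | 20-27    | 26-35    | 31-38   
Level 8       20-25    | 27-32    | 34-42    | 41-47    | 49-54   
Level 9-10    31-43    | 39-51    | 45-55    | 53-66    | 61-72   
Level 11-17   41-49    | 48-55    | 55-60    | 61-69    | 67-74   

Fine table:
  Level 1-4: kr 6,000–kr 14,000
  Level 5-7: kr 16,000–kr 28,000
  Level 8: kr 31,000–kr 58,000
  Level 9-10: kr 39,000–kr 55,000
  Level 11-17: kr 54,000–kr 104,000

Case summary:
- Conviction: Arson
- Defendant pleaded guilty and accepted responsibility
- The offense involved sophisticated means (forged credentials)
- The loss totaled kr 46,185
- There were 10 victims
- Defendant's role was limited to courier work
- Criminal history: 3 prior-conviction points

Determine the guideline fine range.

Base offense level for arson: 10.
A1 applies: 10 − 2 = 8.
A2 applies: 8 + 2 = 10.
A4 applies: 10 − 1 = 9.
A6 applies (level before this adjustment is 9 ≥ 9, so +3): 9 + 3 = 12.
A7 applies (level before this adjustment is 12 ≥ 8, so +3): 12 + 3 = 15.
Final offense level: 15.
Level 15 falls in the 11-17 band.
Fine table: Level 11-17 → kr 54,000–kr 104,000.

kr 54,000–kr 104,000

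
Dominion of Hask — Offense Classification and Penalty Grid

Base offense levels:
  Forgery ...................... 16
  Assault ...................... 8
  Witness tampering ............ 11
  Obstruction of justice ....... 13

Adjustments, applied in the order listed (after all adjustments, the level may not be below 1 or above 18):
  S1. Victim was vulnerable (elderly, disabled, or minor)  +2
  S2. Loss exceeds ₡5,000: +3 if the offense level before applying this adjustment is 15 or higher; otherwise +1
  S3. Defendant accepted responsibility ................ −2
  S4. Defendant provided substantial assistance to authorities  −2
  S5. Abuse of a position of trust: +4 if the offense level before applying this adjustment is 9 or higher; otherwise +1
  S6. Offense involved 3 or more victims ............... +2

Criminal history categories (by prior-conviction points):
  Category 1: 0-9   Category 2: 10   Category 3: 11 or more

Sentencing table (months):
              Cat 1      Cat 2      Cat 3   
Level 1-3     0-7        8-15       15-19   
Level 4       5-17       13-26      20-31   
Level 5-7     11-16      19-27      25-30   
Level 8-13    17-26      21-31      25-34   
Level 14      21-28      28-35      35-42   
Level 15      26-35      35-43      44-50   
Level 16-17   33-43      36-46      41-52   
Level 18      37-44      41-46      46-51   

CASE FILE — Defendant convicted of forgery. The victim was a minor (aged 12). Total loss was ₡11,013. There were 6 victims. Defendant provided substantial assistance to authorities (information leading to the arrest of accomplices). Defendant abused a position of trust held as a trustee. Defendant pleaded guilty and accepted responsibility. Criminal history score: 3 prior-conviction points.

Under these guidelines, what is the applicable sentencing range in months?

Base offense level for forgery: 16.
S1 applies: 16 + 2 = 18.
S2 applies (level before this adjustment is 18 ≥ 15, so +3): 18 + 3 = 21.
S3 applies: 21 − 2 = 19.
S4 applies: 19 − 2 = 17.
S5 applies (level before this adjustment is 17 ≥ 9, so +4): 17 + 4 = 21.
S6 applies: 21 + 2 = 23.
Level 23 exceeds the maximum of 18; capped at 18.
Final offense level: 18.
Criminal history: 3 prior points → Category 1 (0-9).
Level 18 falls in the 18 band.
Grid: Level 18 × Category 1 = 37-44 months.

37-44 months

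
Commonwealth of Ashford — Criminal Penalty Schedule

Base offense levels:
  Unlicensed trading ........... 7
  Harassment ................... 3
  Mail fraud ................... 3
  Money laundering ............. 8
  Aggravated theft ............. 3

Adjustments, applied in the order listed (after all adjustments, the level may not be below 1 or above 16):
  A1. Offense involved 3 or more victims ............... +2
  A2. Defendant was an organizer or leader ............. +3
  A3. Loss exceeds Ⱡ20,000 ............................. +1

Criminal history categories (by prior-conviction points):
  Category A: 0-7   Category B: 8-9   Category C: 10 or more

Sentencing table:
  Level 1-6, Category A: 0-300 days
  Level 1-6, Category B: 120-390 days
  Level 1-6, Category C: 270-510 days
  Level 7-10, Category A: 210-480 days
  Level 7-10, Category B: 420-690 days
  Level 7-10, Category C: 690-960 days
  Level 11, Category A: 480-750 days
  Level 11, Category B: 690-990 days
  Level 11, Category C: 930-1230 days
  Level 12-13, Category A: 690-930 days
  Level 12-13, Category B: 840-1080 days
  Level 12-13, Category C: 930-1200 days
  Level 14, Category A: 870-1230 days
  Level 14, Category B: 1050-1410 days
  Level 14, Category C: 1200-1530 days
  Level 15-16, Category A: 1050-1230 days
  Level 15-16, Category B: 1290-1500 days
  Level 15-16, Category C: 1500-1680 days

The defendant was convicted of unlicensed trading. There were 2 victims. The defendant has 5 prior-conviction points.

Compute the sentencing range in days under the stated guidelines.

Base offense level for unlicensed trading: 7.
Final offense level: 7.
Criminal history: 5 prior points → Category A (0-7).
Level 7 falls in the 7-10 band.
Grid: Level 7-10 × Category A = 210-480 days.

210-480 days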